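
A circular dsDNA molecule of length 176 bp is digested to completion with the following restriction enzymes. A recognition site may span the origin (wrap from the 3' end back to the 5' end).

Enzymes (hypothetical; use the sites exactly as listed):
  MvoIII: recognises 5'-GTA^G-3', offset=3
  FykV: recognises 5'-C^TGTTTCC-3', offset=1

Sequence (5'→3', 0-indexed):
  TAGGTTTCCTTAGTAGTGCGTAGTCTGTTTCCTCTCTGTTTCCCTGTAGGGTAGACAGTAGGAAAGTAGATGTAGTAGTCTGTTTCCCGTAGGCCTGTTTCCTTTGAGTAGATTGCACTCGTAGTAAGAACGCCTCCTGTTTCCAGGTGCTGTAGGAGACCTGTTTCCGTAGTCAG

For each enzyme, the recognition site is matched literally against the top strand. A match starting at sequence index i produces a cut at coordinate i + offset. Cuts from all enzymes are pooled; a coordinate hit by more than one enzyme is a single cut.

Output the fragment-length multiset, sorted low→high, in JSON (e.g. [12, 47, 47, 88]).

[3,3,3,4,5,6,7,7,7,7,8,10,11,11,12,13,13,14,15,17]

Per-enzyme occurrences:
  MvoIII (GTAG, off=3): starts [12, 19, 45, 50, 57, 65, 71, 74, 88, 107, 120, 151, 168, 175] → cuts [2, 15, 22, 48, 53, 60, 68, 74, 77, 91, 110, 123, 154, 171]
  FykV (CTGTTTCC, off=1): starts [24, 35, 79, 94, 136, 160] → cuts [25, 36, 80, 95, 137, 161]

Pooled cuts: [2, 15, 22, 25, 36, 48, 53, 60, 68, 74, 77, 80, 91, 95, 110, 123, 137, 154, 161, 171]

Fragments:
  2→15: 13 bp
  15→22: 7 bp
  22→25: 3 bp
  25→36: 11 bp
  36→48: 12 bp
  48→53: 5 bp
  53→60: 7 bp
  60→68: 8 bp
  68→74: 6 bp
  74→77: 3 bp
  77→80: 3 bp
  80→91: 11 bp
  91→95: 4 bp
  95→110: 15 bp
  110→123: 13 bp
  123→137: 14 bp
  137→154: 17 bp
  154→161: 7 bp
  161→171: 10 bp
  171→2 (wrap): 176-171+2 = 7 bp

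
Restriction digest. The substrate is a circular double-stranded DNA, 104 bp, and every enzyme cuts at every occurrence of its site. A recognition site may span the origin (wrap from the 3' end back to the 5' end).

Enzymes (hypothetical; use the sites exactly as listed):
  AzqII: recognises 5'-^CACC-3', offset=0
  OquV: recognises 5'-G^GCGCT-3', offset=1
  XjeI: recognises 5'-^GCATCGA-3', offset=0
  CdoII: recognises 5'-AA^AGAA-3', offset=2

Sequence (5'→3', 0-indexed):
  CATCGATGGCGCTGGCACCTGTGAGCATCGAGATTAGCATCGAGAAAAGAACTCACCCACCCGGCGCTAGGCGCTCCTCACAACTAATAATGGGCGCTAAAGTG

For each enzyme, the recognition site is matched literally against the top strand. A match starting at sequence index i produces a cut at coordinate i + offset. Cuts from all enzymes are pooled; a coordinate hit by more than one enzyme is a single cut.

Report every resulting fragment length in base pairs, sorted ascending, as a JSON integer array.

Site scan:
  AzqII CACC/0: at [15, 53, 57] ⇒ [15, 53, 57]
  OquV GGCGCT/1: at [7, 62, 69, 92] ⇒ [8, 63, 70, 93]
  XjeI GCATCGA/0: at [24, 36, 103] ⇒ [24, 36, 103]
  CdoII AAAGAA/2: at [45] ⇒ [47]

Pooled cuts: [8, 15, 24, 36, 47, 53, 57, 63, 70, 93, 103]

Fragment lengths:
  8→15: 7 bp
  15→24: 9 bp
  24→36: 12 bp
  36→47: 11 bp
  47→53: 6 bp
  53→57: 4 bp
  57→63: 6 bp
  63→70: 7 bp
  70→93: 23 bp
  93→103: 10 bp
  103→8 (wrap): 104-103+8 = 9 bp

[4,6,6,7,7,9,9,10,11,12,23]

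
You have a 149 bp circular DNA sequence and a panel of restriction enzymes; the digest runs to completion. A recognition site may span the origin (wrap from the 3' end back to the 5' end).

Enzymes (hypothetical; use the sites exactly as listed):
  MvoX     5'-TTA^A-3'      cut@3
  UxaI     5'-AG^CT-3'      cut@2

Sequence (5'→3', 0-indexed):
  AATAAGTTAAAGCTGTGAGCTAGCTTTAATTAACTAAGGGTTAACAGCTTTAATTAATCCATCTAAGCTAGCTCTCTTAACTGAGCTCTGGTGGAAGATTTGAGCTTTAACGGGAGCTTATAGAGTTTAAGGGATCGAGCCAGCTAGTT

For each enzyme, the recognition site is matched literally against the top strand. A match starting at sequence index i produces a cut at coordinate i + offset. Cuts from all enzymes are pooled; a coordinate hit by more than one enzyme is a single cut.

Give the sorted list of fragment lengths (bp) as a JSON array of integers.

Site scan:
  MvoX TTAA/3: at [6, 25, 29, 40, 49, 53, 76, 106, 126, 147] ⇒ [1, 9, 28, 32, 43, 52, 56, 79, 109, 129]
  UxaI AGCT/2: at [10, 17, 21, 45, 65, 69, 83, 102, 114, 141] ⇒ [12, 19, 23, 47, 67, 71, 85, 104, 116, 143]

Pooled cuts: [1, 9, 12, 19, 23, 28, 32, 43, 47, 52, 56, 67, 71, 79, 85, 104, 109, 116, 129, 143]

Fragment lengths:
  1→9: 8 bp
  9→12: 3 bp
  12→19: 7 bp
  19→23: 4 bp
  23→28: 5 bp
  28→32: 4 bp
  32→43: 11 bp
  43→47: 4 bp
  47→52: 5 bp
  52→56: 4 bp
  56→67: 11 bp
  67→71: 4 bp
  71→79: 8 bp
  79→85: 6 bp
  85→104: 19 bp
  104→109: 5 bp
  109→116: 7 bp
  116→129: 13 bp
  129→143: 14 bp
  143→1 (wrap): 149-143+1 = 7 bp

[3,4,4,4,4,4,5,5,5,6,7,7,7,8,8,11,11,13,14,19]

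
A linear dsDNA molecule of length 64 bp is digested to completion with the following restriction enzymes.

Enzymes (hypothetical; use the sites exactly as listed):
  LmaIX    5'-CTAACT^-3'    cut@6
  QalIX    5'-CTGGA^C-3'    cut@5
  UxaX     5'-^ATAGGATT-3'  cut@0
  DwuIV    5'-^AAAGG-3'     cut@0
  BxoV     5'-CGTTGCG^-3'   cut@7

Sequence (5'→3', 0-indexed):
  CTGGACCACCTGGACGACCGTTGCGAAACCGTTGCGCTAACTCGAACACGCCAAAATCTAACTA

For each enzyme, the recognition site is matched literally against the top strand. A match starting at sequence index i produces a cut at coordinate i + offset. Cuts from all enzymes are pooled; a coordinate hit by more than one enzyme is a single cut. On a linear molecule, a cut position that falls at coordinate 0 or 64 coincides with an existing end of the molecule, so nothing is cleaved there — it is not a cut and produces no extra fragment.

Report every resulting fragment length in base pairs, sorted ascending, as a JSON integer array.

[1,5,6,9,11,11,21]

Scan for sites:
  LmaIX CTAACT/6: at [36, 57] ⇒ [42, 63]
  QalIX CTGGAC/5: at [0, 9] ⇒ [5, 14]
  UxaX (ATAGGATT, off=0): no sites
  DwuIV (AAAGG, off=0): no sites
  BxoV CGTTGCG/7: at [18, 29] ⇒ [25, 36]

All cut coordinates (distinct, sorted): [5, 14, 25, 36, 42, 63]

Fragments:
  [0,5): 5 bp
  [5,14): 9 bp
  [14,25): 11 bp
  [25,36): 11 bp
  [36,42): 6 bp
  [42,63): 21 bp
  [63,64): 1 bp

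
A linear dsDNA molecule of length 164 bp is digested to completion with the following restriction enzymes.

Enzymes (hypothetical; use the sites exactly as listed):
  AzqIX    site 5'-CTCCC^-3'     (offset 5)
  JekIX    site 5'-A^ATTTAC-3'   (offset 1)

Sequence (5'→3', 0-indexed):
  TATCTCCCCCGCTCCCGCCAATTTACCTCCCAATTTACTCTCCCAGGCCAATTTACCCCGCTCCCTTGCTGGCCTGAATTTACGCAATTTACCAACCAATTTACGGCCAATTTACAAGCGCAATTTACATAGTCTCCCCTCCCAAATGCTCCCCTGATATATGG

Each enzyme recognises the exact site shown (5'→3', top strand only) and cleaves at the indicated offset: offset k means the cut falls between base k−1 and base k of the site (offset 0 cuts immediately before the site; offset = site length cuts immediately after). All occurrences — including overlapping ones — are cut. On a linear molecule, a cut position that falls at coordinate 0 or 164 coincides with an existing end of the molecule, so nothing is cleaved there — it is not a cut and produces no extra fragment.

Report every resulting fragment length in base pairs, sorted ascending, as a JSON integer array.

[1,4,5,6,8,8,9,10,11,11,11,12,12,12,13,15,16]

Scan for sites:
  AzqIX CTCCC/5: at [3, 11, 26, 39, 60, 133, 138, 148] ⇒ [8, 16, 31, 44, 65, 138, 143, 153]
  JekIX AATTTAC/1: at [19, 31, 49, 76, 85, 97, 108, 121] ⇒ [20, 32, 50, 77, 86, 98, 109, 122]

All cut coordinates (distinct, sorted): [8, 16, 20, 31, 32, 44, 50, 65, 77, 86, 98, 109, 122, 138, 143, 153]

Fragments:
  [0,8): 8 bp
  [8,16): 8 bp
  [16,20): 4 bp
  [20,31): 11 bp
  [31,32): 1 bp
  [32,44): 12 bp
  [44,50): 6 bp
  [50,65): 15 bp
  [65,77): 12 bp
  [77,86): 9 bp
  [86,98): 12 bp
  [98,109): 11 bp
  [109,122): 13 bp
  [122,138): 16 bp
  [138,143): 5 bp
  [143,153): 10 bp
  [153,164): 11 bp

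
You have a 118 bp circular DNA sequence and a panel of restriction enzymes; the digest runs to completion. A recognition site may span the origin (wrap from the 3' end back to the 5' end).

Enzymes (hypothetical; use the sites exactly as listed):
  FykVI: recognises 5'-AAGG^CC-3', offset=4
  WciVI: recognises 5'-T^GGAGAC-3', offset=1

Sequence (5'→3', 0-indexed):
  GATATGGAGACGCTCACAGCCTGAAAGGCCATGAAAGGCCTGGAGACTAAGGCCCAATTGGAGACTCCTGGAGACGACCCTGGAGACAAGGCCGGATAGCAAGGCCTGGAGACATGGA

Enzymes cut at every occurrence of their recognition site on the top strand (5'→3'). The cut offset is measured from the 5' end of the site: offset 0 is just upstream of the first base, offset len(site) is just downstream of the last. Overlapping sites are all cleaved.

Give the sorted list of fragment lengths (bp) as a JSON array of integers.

[3,3,7,10,10,10,11,12,13,16,23]

Scan for sites:
  FykVI AAGGCC/4: at [24, 34, 48, 87, 100] ⇒ [28, 38, 52, 91, 104]
  WciVI TGGAGAC/1: at [4, 40, 58, 68, 80, 106] ⇒ [5, 41, 59, 69, 81, 107]

All cut coordinates (distinct, sorted): [5, 28, 38, 41, 52, 59, 69, 81, 91, 104, 107]

Fragments:
  5→28: 23 bp
  28→38: 10 bp
  38→41: 3 bp
  41→52: 11 bp
  52→59: 7 bp
  59→69: 10 bp
  69→81: 12 bp
  81→91: 10 bp
  91→104: 13 bp
  104→107: 3 bp
  107→5 (wrap): 118-107+5 = 16 bp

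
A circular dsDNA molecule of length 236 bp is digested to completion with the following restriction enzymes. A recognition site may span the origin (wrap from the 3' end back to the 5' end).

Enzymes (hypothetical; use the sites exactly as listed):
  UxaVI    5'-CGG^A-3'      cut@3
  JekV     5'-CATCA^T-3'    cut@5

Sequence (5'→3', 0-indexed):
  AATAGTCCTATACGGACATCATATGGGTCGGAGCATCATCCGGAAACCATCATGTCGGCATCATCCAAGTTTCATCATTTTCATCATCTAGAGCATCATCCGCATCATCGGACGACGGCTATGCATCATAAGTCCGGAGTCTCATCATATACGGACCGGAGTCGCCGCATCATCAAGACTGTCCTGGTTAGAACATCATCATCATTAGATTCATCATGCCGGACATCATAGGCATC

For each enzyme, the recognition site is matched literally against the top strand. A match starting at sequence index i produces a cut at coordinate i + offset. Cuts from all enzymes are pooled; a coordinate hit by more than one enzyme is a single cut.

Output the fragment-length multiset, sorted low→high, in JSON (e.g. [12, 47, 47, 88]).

[3,3,4,5,5,6,6,6,7,7,9,9,9,9,10,10,11,12,12,13,14,17,23,26]

Per-enzyme occurrences:
  UxaVI (CGGA, off=3): starts [12, 28, 40, 108, 134, 151, 156, 219] → cuts [15, 31, 43, 111, 137, 154, 159, 222]
  JekV (CATCAT, off=5): starts [16, 33, 47, 58, 72, 81, 93, 102, 123, 142, 167, 193, 196, 199, 211, 223] → cuts [21, 38, 52, 63, 77, 86, 98, 107, 128, 147, 172, 198, 201, 204, 216, 228]

All cut coordinates (distinct, sorted): [15, 21, 31, 38, 43, 52, 63, 77, 86, 98, 107, 111, 128, 137, 147, 154, 159, 172, 198, 201, 204, 216, 222, 228]

Fragment lengths:
  15→21: 6 bp
  21→31: 10 bp
  31→38: 7 bp
  38→43: 5 bp
  43→52: 9 bp
  52→63: 11 bp
  63→77: 14 bp
  77→86: 9 bp
  86→98: 12 bp
  98→107: 9 bp
  107→111: 4 bp
  111→128: 17 bp
  128→137: 9 bp
  137→147: 10 bp
  147→154: 7 bp
  154→159: 5 bp
  159→172: 13 bp
  172→198: 26 bp
  198→201: 3 bp
  201→204: 3 bp
  204→216: 12 bp
  216→222: 6 bp
  222→228: 6 bp
  228→15 (wrap): 236-228+15 = 23 bp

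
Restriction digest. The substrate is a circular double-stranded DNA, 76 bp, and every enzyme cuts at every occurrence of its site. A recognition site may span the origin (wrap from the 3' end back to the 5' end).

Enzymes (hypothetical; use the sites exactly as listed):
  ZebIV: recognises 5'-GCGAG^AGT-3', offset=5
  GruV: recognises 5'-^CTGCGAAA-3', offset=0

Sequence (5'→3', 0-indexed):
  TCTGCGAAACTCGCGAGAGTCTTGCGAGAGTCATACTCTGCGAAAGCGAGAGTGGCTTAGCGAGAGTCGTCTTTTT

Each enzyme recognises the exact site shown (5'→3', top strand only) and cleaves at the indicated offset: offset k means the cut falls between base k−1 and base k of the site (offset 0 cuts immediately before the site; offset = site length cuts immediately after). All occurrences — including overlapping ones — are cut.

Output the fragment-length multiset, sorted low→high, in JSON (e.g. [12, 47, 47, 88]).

Scan for sites:
  ZebIV (GCGAGAGT, off=5): starts [12, 23, 45, 59] → cuts [17, 28, 50, 64]
  GruV (CTGCGAAA, off=0): starts [1, 37] → cuts [1, 37]

Pooled cuts: [1, 17, 28, 37, 50, 64]

Fragment lengths:
  1→17: 16 bp
  17→28: 11 bp
  28→37: 9 bp
  37→50: 13 bp
  50→64: 14 bp
  64→1 (wrap): 76-64+1 = 13 bp

[9,11,13,13,14,16]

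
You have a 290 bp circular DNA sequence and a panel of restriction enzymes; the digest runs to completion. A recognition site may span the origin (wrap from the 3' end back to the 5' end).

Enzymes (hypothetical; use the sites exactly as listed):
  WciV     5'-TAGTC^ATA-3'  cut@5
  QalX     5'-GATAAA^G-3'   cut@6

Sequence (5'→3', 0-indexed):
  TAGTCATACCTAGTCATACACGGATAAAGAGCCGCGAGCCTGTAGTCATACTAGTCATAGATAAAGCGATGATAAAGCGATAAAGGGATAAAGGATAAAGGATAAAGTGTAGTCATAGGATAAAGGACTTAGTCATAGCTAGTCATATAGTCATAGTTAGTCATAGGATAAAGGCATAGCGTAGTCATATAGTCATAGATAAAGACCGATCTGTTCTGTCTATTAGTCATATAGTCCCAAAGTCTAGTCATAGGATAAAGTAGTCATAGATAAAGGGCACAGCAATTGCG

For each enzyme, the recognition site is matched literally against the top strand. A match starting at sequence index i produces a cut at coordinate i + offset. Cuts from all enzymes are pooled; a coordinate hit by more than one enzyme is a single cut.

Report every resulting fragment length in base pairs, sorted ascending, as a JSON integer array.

Site scan:
  WciV (TAGTCATA, off=5): starts [0, 10, 42, 51, 109, 129, 139, 147, 157, 181, 189, 223, 244, 260] → cuts [5, 15, 47, 56, 114, 134, 144, 152, 162, 186, 194, 228, 249, 265]
  QalX (GATAAAG, off=6): starts [22, 59, 70, 78, 86, 93, 100, 118, 166, 197, 253, 268] → cuts [28, 65, 76, 84, 92, 99, 106, 124, 172, 203, 259, 274]

All cut coordinates (distinct, sorted): [5, 15, 28, 47, 56, 65, 76, 84, 92, 99, 106, 114, 124, 134, 144, 152, 162, 172, 186, 194, 203, 228, 249, 259, 265, 274]

Fragment lengths:
  5→15: 10 bp
  15→28: 13 bp
  28→47: 19 bp
  47→56: 9 bp
  56→65: 9 bp
  65→76: 11 bp
  76→84: 8 bp
  84→92: 8 bp
  92→99: 7 bp
  99→106: 7 bp
  106→114: 8 bp
  114→124: 10 bp
  124→134: 10 bp
  134→144: 10 bp
  144→152: 8 bp
  152→162: 10 bp
  162→172: 10 bp
  172→186: 14 bp
  186→194: 8 bp
  194→203: 9 bp
  203→228: 25 bp
  228→249: 21 bp
  249→259: 10 bp
  259→265: 6 bp
  265→274: 9 bp
  274→5 (wrap): 290-274+5 = 21 bp

[6,7,7,8,8,8,8,8,9,9,9,9,10,10,10,10,10,10,10,11,13,14,19,21,21,25]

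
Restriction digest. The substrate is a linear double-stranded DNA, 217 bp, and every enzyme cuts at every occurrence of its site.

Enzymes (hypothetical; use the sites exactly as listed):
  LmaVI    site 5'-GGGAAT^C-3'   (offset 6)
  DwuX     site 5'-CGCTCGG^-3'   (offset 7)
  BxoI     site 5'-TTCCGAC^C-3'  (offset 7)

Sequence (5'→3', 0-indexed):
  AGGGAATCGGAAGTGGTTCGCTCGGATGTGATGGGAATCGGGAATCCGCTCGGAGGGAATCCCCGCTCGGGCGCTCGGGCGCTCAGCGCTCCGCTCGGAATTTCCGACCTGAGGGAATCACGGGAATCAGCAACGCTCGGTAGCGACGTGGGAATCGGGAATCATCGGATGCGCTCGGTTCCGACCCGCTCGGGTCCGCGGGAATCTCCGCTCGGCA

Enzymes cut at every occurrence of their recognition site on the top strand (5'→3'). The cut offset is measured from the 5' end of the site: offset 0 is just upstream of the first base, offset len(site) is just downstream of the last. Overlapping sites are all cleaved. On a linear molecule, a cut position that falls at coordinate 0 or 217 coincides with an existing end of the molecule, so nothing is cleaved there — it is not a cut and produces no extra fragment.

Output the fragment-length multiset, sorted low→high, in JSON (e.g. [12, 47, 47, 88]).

[2,7,7,7,7,7,8,8,8,9,10,10,10,10,12,13,13,15,16,18,20]

Scan for sites:
  LmaVI (GGGAATC, off=6): starts [1, 32, 39, 54, 112, 121, 149, 156, 199] → cuts [7, 38, 45, 60, 118, 127, 155, 162, 205]
  DwuX (CGCTCGG, off=7): starts [18, 46, 63, 71, 91, 133, 171, 186, 208] → cuts [25, 53, 70, 78, 98, 140, 178, 193, 215]
  BxoI (TTCCGACC, off=7): starts [101, 178] → cuts [108, 185]

All cut coordinates (distinct, sorted): [7, 25, 38, 45, 53, 60, 70, 78, 98, 108, 118, 127, 140, 155, 162, 178, 185, 193, 205, 215]

Fragments:
  [0,7): 7 bp
  [7,25): 18 bp
  [25,38): 13 bp
  [38,45): 7 bp
  [45,53): 8 bp
  [53,60): 7 bp
  [60,70): 10 bp
  [70,78): 8 bp
  [78,98): 20 bp
  [98,108): 10 bp
  [108,118): 10 bp
  [118,127): 9 bp
  [127,140): 13 bp
  [140,155): 15 bp
  [155,162): 7 bp
  [162,178): 16 bp
  [178,185): 7 bp
  [185,193): 8 bp
  [193,205): 12 bp
  [205,215): 10 bp
  [215,217): 2 bp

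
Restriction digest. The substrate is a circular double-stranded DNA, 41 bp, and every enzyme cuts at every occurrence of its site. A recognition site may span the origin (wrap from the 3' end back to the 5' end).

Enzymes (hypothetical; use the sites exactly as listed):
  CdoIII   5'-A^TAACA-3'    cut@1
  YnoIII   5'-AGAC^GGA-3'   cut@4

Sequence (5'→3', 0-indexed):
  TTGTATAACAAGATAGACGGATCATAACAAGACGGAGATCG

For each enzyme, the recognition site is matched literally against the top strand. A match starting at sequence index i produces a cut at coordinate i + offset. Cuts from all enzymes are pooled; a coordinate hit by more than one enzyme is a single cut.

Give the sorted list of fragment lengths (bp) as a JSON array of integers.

[6,9,13,13]

Scan for sites:
  CdoIII ATAACA/1: at [4, 23] ⇒ [5, 24]
  YnoIII AGACGGA/4: at [14, 29] ⇒ [18, 33]

All cut coordinates (distinct, sorted): [5, 18, 24, 33]

Fragment lengths:
  5→18: 13 bp
  18→24: 6 bp
  24→33: 9 bp
  33→5 (wrap): 41-33+5 = 13 bp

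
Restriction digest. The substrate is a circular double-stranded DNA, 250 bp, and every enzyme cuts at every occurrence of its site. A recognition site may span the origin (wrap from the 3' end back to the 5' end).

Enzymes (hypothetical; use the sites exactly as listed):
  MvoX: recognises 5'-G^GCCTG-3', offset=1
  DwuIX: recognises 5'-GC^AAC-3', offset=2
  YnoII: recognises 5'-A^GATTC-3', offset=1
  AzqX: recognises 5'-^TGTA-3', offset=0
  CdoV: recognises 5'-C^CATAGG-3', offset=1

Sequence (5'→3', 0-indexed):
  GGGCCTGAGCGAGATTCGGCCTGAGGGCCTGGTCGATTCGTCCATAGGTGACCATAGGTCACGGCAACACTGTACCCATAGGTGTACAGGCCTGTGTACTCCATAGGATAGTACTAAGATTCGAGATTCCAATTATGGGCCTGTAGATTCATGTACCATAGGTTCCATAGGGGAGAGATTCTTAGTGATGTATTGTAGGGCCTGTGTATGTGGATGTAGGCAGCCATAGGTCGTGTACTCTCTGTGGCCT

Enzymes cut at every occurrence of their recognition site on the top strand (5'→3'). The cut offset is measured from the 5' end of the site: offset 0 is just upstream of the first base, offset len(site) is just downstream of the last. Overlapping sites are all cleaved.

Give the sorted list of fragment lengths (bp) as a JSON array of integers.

[3,4,5,5,5,5,5,6,6,6,6,6,6,7,7,7,8,9,9,10,10,10,10,11,12,13,13,14,16,16]

Site scan:
  MvoX (GGCCTG, off=1): starts [1, 17, 25, 88, 137, 198, 245] → cuts [2, 18, 26, 89, 138, 199, 246]
  DwuIX (GCAAC, off=2): starts [63] → cuts [65]
  YnoII (AGATTC, off=1): starts [11, 116, 123, 144, 175] → cuts [12, 117, 124, 145, 176]
  AzqX (TGTA, off=0): starts [70, 82, 94, 141, 151, 188, 193, 204, 214, 233] → cuts [70, 82, 94, 141, 151, 188, 193, 204, 214, 233]
  CdoV (CCATAGG, off=1): starts [41, 51, 75, 100, 155, 164, 223] → cuts [42, 52, 76, 101, 156, 165, 224]

All cut coordinates (distinct, sorted): [2, 12, 18, 26, 42, 52, 65, 70, 76, 82, 89, 94, 101, 117, 124, 138, 141, 145, 151, 156, 165, 176, 188, 193, 199, 204, 214, 224, 233, 246]

Fragment lengths:
  2→12: 10 bp
  12→18: 6 bp
  18→26: 8 bp
  26→42: 16 bp
  42→52: 10 bp
  52→65: 13 bp
  65→70: 5 bp
  70→76: 6 bp
  76→82: 6 bp
  82→89: 7 bp
  89→94: 5 bp
  94→101: 7 bp
  101→117: 16 bp
  117→124: 7 bp
  124→138: 14 bp
  138→141: 3 bp
  141→145: 4 bp
  145→151: 6 bp
  151→156: 5 bp
  156→165: 9 bp
  165→176: 11 bp
  176→188: 12 bp
  188→193: 5 bp
  193→199: 6 bp
  199→204: 5 bp
  204→214: 10 bp
  214→224: 10 bp
  224→233: 9 bp
  233→246: 13 bp
  246→2 (wrap): 250-246+2 = 6 bp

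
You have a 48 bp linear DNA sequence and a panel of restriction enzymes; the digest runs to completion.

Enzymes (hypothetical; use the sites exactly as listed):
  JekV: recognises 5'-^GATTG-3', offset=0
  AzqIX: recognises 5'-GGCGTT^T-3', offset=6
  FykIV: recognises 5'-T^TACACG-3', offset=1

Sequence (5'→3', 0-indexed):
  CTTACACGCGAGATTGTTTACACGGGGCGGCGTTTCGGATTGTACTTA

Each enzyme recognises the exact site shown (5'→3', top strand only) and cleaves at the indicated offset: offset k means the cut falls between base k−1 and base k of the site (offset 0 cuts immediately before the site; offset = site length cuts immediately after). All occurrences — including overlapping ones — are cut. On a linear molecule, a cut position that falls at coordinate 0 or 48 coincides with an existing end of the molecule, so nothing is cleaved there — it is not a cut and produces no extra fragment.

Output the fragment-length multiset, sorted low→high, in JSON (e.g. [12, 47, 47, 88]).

[2,3,7,9,11,16]

Site scan:
  JekV (GATTG, off=0): starts [11, 37] → cuts [11, 37]
  AzqIX (GGCGTTT, off=6): starts [28] → cuts [34]
  FykIV (TTACACG, off=1): starts [1, 17] → cuts [2, 18]

Pooled cuts: [2, 11, 18, 34, 37]

Fragment lengths:
  [0,2): 2 bp
  [2,11): 9 bp
  [11,18): 7 bp
  [18,34): 16 bp
  [34,37): 3 bp
  [37,48): 11 bp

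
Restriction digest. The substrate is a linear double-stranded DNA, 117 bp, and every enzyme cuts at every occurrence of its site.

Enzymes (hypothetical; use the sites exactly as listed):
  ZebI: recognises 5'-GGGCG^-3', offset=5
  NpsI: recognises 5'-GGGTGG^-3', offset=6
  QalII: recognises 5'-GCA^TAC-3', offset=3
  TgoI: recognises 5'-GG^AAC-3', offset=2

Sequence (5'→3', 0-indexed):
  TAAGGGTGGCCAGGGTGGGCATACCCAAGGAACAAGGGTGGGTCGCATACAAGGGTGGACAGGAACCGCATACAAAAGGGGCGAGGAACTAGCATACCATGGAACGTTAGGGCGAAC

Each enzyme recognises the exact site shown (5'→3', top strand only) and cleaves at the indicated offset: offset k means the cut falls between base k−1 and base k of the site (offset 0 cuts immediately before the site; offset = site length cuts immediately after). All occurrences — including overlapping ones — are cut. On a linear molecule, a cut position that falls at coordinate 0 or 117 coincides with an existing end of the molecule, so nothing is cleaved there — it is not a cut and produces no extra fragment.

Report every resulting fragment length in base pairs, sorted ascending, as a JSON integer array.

[3,3,3,5,6,7,8,8,9,9,9,11,11,12,13]

Scan for sites:
  ZebI GGGCG/5: at [78, 109] ⇒ [83, 114]
  NpsI GGGTGG/6: at [3, 12, 35, 52] ⇒ [9, 18, 41, 58]
  QalII GCATAC/3: at [18, 44, 67, 91] ⇒ [21, 47, 70, 94]
  TgoI GGAAC/2: at [28, 61, 84, 100] ⇒ [30, 63, 86, 102]

All cut coordinates (distinct, sorted): [9, 18, 21, 30, 41, 47, 58, 63, 70, 83, 86, 94, 102, 114]

Fragment lengths:
  [0,9): 9 bp
  [9,18): 9 bp
  [18,21): 3 bp
  [21,30): 9 bp
  [30,41): 11 bp
  [41,47): 6 bp
  [47,58): 11 bp
  [58,63): 5 bp
  [63,70): 7 bp
  [70,83): 13 bp
  [83,86): 3 bp
  [86,94): 8 bp
  [94,102): 8 bp
  [102,114): 12 bp
  [114,117): 3 bp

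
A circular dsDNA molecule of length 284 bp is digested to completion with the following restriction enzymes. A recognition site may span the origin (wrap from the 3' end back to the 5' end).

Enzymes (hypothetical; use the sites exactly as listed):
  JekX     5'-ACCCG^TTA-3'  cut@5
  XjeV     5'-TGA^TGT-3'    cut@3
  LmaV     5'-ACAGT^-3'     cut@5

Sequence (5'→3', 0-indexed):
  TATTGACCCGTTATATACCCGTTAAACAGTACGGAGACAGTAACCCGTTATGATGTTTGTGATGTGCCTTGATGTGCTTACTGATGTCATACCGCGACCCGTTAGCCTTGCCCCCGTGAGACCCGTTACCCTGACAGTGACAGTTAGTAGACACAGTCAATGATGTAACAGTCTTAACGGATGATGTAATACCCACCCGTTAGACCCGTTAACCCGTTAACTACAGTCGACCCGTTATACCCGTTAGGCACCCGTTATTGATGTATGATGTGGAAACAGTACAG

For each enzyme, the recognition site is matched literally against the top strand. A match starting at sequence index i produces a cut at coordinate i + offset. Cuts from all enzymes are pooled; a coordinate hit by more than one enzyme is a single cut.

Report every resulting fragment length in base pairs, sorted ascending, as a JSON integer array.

Scan for sites:
  JekX ACCCGTTA/5: at [5, 16, 42, 96, 120, 194, 203, 211, 229, 238, 249] ⇒ [10, 21, 47, 101, 125, 199, 208, 216, 234, 243, 254]
  XjeV TGATGT/3: at [50, 59, 69, 81, 160, 181, 258, 265] ⇒ [53, 62, 72, 84, 163, 184, 261, 268]
  LmaV ACAGT/5: at [25, 36, 133, 139, 152, 167, 222, 275, 280] ⇒ [1, 30, 41, 138, 144, 157, 172, 227, 280]

Pooled cuts: [1, 10, 21, 30, 41, 47, 53, 62, 72, 84, 101, 125, 138, 144, 157, 163, 172, 184, 199, 208, 216, 227, 234, 243, 254, 261, 268, 280]

Fragments:
  1→10: 9 bp
  10→21: 11 bp
  21→30: 9 bp
  30→41: 11 bp
  41→47: 6 bp
  47→53: 6 bp
  53→62: 9 bp
  62→72: 10 bp
  72→84: 12 bp
  84→101: 17 bp
  101→125: 24 bp
  125→138: 13 bp
  138→144: 6 bp
  144→157: 13 bp
  157→163: 6 bp
  163→172: 9 bp
  172→184: 12 bp
  184→199: 15 bp
  199→208: 9 bp
  208→216: 8 bp
  216→227: 11 bp
  227→234: 7 bp
  234→243: 9 bp
  243→254: 11 bp
  254→261: 7 bp
  261→268: 7 bp
  268→280: 12 bp
  280→1 (wrap): 284-280+1 = 5 bp

[5,6,6,6,6,7,7,7,8,9,9,9,9,9,9,10,11,11,11,11,12,12,12,13,13,15,17,24]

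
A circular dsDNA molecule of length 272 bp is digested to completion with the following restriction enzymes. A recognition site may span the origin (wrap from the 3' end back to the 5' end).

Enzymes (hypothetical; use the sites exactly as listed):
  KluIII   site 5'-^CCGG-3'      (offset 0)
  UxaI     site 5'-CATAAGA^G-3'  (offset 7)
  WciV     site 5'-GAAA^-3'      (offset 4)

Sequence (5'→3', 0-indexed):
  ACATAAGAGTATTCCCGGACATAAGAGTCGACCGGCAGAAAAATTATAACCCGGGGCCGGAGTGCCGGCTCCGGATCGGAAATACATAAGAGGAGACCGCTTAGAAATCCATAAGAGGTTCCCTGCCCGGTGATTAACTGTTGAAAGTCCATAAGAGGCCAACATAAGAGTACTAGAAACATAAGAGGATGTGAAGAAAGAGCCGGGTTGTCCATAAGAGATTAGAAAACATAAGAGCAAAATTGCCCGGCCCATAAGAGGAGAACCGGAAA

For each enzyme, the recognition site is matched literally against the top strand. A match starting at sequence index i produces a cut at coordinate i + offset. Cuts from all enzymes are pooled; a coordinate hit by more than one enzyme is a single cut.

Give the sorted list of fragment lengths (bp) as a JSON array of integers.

[3,5,6,6,6,6,7,7,8,8,8,9,9,9,9,10,10,10,10,10,12,12,13,13,13,16,17,20]

Scan for sites:
  KluIII CCGG/0: at [14, 31, 50, 56, 64, 70, 126, 202, 246, 265] ⇒ [14, 31, 50, 56, 64, 70, 126, 202, 246, 265]
  UxaI CATAAGAG/7: at [1, 19, 84, 109, 149, 162, 179, 212, 229, 252] ⇒ [8, 26, 91, 116, 156, 169, 186, 219, 236, 259]
  WciV GAAA/4: at [37, 78, 103, 142, 175, 195, 224, 268] ⇒ [0, 41, 82, 107, 146, 179, 199, 228]

Pooled cuts: [0, 8, 14, 26, 31, 41, 50, 56, 64, 70, 82, 91, 107, 116, 126, 146, 156, 169, 179, 186, 199, 202, 219, 228, 236, 246, 259, 265]

Fragment lengths:
  0→8: 8 bp
  8→14: 6 bp
  14→26: 12 bp
  26→31: 5 bp
  31→41: 10 bp
  41→50: 9 bp
  50→56: 6 bp
  56→64: 8 bp
  64→70: 6 bp
  70→82: 12 bp
  82→91: 9 bp
  91→107: 16 bp
  107→116: 9 bp
  116→126: 10 bp
  126→146: 20 bp
  146→156: 10 bp
  156→169: 13 bp
  169→179: 10 bp
  179→186: 7 bp
  186→199: 13 bp
  199→202: 3 bp
  202→219: 17 bp
  219→228: 9 bp
  228→236: 8 bp
  236→246: 10 bp
  246→259: 13 bp
  259→265: 6 bp
  265→0 (wrap): 272-265+0 = 7 bp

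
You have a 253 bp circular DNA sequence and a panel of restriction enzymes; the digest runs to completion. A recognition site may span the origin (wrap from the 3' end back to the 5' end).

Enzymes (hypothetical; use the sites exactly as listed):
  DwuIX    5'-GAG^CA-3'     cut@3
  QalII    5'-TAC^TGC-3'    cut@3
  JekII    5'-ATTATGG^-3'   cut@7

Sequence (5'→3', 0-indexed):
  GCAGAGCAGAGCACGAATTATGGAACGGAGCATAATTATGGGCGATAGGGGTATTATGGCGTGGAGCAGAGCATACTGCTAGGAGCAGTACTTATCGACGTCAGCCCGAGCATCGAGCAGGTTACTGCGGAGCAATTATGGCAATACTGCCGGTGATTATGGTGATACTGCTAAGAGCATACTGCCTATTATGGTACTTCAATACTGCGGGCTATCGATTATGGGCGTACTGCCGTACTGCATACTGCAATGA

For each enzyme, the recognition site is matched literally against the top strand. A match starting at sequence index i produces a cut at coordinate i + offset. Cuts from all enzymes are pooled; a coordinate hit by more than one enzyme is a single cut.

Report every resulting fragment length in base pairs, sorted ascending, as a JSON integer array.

[5,5,5,5,5,6,6,6,7,7,7,7,7,8,8,9,9,9,9,11,11,12,12,15,18,19,25]

Scan for sites:
  DwuIX (GAGCA, off=3): starts [3, 8, 27, 63, 68, 82, 107, 114, 129, 174, 251] → cuts [1, 6, 11, 30, 66, 71, 85, 110, 117, 132, 177]
  QalII (TACTGC, off=3): starts [73, 122, 144, 165, 179, 202, 227, 235, 242] → cuts [76, 125, 147, 168, 182, 205, 230, 238, 245]
  JekII (ATTATGG, off=7): starts [16, 34, 52, 134, 155, 187, 217] → cuts [23, 41, 59, 141, 162, 194, 224]

Pooled cuts: [1, 6, 11, 23, 30, 41, 59, 66, 71, 76, 85, 110, 117, 125, 132, 141, 147, 162, 168, 177, 182, 194, 205, 224, 230, 238, 245]

Fragment lengths:
  1→6: 5 bp
  6→11: 5 bp
  11→23: 12 bp
  23→30: 7 bp
  30→41: 11 bp
  41→59: 18 bp
  59→66: 7 bp
  66→71: 5 bp
  71→76: 5 bp
  76→85: 9 bp
  85→110: 25 bp
  110→117: 7 bp
  117→125: 8 bp
  125→132: 7 bp
  132→141: 9 bp
  141→147: 6 bp
  147→162: 15 bp
  162→168: 6 bp
  168→177: 9 bp
  177→182: 5 bp
  182→194: 12 bp
  194→205: 11 bp
  205→224: 19 bp
  224→230: 6 bp
  230→238: 8 bp
  238→245: 7 bp
  245→1 (wrap): 253-245+1 = 9 bp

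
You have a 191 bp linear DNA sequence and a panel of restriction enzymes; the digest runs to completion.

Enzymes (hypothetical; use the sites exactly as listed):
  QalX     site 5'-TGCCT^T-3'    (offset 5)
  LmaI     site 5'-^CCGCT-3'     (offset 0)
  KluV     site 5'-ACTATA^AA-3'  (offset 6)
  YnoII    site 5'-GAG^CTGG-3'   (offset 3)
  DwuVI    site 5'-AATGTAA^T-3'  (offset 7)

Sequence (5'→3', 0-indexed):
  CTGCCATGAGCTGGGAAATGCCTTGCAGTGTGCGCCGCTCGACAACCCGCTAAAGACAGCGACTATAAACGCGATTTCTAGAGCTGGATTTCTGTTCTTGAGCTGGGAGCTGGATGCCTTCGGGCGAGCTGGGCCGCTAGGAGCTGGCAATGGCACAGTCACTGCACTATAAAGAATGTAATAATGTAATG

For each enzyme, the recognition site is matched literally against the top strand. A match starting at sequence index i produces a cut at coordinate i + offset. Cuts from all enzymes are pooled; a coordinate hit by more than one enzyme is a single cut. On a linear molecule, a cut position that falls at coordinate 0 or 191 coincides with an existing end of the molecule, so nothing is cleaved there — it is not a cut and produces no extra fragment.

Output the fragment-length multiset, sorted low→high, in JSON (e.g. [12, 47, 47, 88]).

[2,5,7,8,9,10,10,10,10,11,12,13,16,19,21,28]

Per-enzyme occurrences:
  QalX (TGCCTT, off=5): starts [18, 114] → cuts [23, 119]
  LmaI (CCGCT, off=0): starts [34, 46, 133] → cuts [34, 46, 133]
  KluV (ACTATAAA, off=6): starts [61, 165] → cuts [67, 171]
  YnoII (GAGCTGG, off=3): starts [7, 80, 99, 106, 125, 140] → cuts [10, 83, 102, 109, 128, 143]
  DwuVI (AATGTAAT, off=7): starts [174, 182] → cuts [181, 189]

All cut coordinates (distinct, sorted): [10, 23, 34, 46, 67, 83, 102, 109, 119, 128, 133, 143, 171, 181, 189]

Fragments:
  [0,10): 10 bp
  [10,23): 13 bp
  [23,34): 11 bp
  [34,46): 12 bp
  [46,67): 21 bp
  [67,83): 16 bp
  [83,102): 19 bp
  [102,109): 7 bp
  [109,119): 10 bp
  [119,128): 9 bp
  [128,133): 5 bp
  [133,143): 10 bp
  [143,171): 28 bp
  [171,181): 10 bp
  [181,189): 8 bp
  [189,191): 2 bp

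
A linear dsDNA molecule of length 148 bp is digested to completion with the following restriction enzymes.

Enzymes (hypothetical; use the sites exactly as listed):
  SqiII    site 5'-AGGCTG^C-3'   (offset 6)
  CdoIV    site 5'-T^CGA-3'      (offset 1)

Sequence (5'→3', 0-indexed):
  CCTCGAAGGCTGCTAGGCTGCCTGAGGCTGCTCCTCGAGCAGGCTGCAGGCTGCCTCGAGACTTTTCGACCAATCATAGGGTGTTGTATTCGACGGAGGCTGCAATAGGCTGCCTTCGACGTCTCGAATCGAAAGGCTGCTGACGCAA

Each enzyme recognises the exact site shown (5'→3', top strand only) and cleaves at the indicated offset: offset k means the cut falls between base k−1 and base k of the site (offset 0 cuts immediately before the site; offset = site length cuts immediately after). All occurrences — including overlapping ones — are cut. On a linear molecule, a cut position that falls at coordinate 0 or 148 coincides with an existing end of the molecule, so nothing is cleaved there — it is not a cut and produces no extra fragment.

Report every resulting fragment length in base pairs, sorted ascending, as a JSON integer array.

[3,3,4,5,5,7,8,8,9,9,10,10,10,10,11,12,24]

Per-enzyme occurrences:
  SqiII AGGCTGC/6: at [6, 14, 24, 40, 47, 96, 106, 133] ⇒ [12, 20, 30, 46, 53, 102, 112, 139]
  CdoIV TCGA/1: at [2, 34, 55, 65, 89, 115, 123, 128] ⇒ [3, 35, 56, 66, 90, 116, 124, 129]

Pooled cuts: [3, 12, 20, 30, 35, 46, 53, 56, 66, 90, 102, 112, 116, 124, 129, 139]

Fragments:
  [0,3): 3 bp
  [3,12): 9 bp
  [12,20): 8 bp
  [20,30): 10 bp
  [30,35): 5 bp
  [35,46): 11 bp
  [46,53): 7 bp
  [53,56): 3 bp
  [56,66): 10 bp
  [66,90): 24 bp
  [90,102): 12 bp
  [102,112): 10 bp
  [112,116): 4 bp
  [116,124): 8 bp
  [124,129): 5 bp
  [129,139): 10 bp
  [139,148): 9 bp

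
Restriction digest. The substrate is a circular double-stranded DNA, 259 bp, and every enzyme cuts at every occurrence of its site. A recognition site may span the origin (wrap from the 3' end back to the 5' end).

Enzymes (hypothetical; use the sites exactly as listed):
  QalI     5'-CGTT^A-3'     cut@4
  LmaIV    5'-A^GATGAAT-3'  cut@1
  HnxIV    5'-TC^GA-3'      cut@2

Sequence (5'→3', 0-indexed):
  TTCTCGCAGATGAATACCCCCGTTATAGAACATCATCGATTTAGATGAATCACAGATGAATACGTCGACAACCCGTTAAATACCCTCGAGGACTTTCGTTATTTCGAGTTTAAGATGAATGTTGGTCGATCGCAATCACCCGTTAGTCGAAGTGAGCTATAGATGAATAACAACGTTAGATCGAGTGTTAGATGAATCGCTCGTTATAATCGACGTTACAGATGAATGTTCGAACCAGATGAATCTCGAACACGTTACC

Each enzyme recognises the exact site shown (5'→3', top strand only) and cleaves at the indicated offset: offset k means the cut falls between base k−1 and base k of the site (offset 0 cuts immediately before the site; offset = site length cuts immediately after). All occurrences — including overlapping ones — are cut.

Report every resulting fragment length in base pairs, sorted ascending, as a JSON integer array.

Site scan:
  QalI CGTTA/4: at [20, 73, 96, 140, 173, 201, 213, 252] ⇒ [24, 77, 100, 144, 177, 205, 217, 256]
  LmaIV AGATGAAT/1: at [7, 42, 53, 112, 160, 189, 219, 236] ⇒ [8, 43, 54, 113, 161, 190, 220, 237]
  HnxIV TCGA/2: at [35, 64, 85, 103, 125, 146, 180, 209, 229, 245] ⇒ [37, 66, 87, 105, 127, 148, 182, 211, 231, 247]

All cut coordinates (distinct, sorted): [8, 24, 37, 43, 54, 66, 77, 87, 100, 105, 113, 127, 144, 148, 161, 177, 182, 190, 205, 211, 217, 220, 231, 237, 247, 256]

Fragment lengths:
  8→24: 16 bp
  24→37: 13 bp
  37→43: 6 bp
  43→54: 11 bp
  54→66: 12 bp
  66→77: 11 bp
  77→87: 10 bp
  87→100: 13 bp
  100→105: 5 bp
  105→113: 8 bp
  113→127: 14 bp
  127→144: 17 bp
  144→148: 4 bp
  148→161: 13 bp
  161→177: 16 bp
  177→182: 5 bp
  182→190: 8 bp
  190→205: 15 bp
  205→211: 6 bp
  211→217: 6 bp
  217→220: 3 bp
  220→231: 11 bp
  231→237: 6 bp
  237→247: 10 bp
  247→256: 9 bp
  256→8 (wrap): 259-256+8 = 11 bp

[3,4,5,5,6,6,6,6,8,8,9,10,10,11,11,11,11,12,13,13,13,14,15,16,16,17]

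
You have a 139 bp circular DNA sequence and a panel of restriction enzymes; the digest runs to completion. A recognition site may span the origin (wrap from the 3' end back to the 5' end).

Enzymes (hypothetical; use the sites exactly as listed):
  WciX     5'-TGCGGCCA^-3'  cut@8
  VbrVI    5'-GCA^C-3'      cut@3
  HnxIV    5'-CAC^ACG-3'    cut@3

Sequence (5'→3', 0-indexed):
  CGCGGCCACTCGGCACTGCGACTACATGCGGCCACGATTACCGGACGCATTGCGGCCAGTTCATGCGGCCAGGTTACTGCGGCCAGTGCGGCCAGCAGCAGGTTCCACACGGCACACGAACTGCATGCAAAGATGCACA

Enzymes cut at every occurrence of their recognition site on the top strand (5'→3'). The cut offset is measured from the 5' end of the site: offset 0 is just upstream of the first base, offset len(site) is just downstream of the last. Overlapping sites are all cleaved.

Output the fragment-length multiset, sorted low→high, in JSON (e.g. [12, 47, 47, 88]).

[1,1,6,9,13,14,14,16,19,22,24]

Scan for sites:
  WciX TGCGGCCA/8: at [26, 50, 63, 77, 86] ⇒ [34, 58, 71, 85, 94]
  VbrVI GCAC/3: at [12, 111, 134] ⇒ [15, 114, 137]
  HnxIV CACACG/3: at [105, 112, 135] ⇒ [108, 115, 138]

Pooled cuts: [15, 34, 58, 71, 85, 94, 108, 114, 115, 137, 138]

Fragments:
  15→34: 19 bp
  34→58: 24 bp
  58→71: 13 bp
  71→85: 14 bp
  85→94: 9 bp
  94→108: 14 bp
  108→114: 6 bp
  114→115: 1 bp
  115→137: 22 bp
  137→138: 1 bp
  138→15 (wrap): 139-138+15 = 16 bp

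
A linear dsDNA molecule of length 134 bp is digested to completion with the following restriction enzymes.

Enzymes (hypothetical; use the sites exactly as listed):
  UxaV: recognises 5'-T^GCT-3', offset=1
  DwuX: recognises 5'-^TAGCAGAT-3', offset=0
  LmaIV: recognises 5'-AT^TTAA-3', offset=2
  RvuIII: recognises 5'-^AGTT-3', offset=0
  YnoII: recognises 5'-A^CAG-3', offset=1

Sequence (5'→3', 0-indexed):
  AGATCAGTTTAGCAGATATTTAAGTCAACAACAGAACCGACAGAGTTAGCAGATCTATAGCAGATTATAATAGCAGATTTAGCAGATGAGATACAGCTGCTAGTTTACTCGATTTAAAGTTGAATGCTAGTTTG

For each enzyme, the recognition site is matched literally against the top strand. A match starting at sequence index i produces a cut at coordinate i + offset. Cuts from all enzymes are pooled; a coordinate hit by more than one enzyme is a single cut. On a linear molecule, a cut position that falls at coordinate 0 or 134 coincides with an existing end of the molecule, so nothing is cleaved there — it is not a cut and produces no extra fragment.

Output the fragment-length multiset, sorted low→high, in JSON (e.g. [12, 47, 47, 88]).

Per-enzyme occurrences:
  UxaV TGCT/1: at [97, 124] ⇒ [98, 125]
  DwuX TAGCAGAT/0: at [9, 46, 57, 70, 79] ⇒ [9, 46, 57, 70, 79]
  LmaIV ATTTAA/2: at [17, 111] ⇒ [19, 113]
  RvuIII AGTT/0: at [5, 43, 101, 117, 128] ⇒ [5, 43, 101, 117, 128]
  YnoII ACAG/1: at [30, 39, 92] ⇒ [31, 40, 93]

Pooled cuts: [5, 9, 19, 31, 40, 43, 46, 57, 70, 79, 93, 98, 101, 113, 117, 125, 128]

Fragment lengths:
  [0,5): 5 bp
  [5,9): 4 bp
  [9,19): 10 bp
  [19,31): 12 bp
  [31,40): 9 bp
  [40,43): 3 bp
  [43,46): 3 bp
  [46,57): 11 bp
  [57,70): 13 bp
  [70,79): 9 bp
  [79,93): 14 bp
  [93,98): 5 bp
  [98,101): 3 bp
  [101,113): 12 bp
  [113,117): 4 bp
  [117,125): 8 bp
  [125,128): 3 bp
  [128,134): 6 bp

[3,3,3,3,4,4,5,5,6,8,9,9,10,11,12,12,13,14]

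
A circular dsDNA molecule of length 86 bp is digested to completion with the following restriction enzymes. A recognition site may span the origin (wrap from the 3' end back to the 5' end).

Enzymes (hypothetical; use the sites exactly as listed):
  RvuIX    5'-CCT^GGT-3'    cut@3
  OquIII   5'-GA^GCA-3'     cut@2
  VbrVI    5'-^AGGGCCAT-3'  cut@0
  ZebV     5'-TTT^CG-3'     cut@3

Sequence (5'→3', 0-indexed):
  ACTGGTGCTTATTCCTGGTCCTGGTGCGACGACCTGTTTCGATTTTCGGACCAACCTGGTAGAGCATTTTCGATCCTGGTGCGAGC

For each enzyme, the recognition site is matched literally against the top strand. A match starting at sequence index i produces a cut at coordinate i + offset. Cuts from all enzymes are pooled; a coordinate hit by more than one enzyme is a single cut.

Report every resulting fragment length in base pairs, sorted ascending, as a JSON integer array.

[6,6,7,7,7,7,11,17,18]

Scan for sites:
  RvuIX CCTGGT/3: at [13, 19, 54, 74] ⇒ [16, 22, 57, 77]
  OquIII GAGCA/2: at [61, 82] ⇒ [63, 84]
  VbrVI (AGGGCCAT, off=0): no sites
  ZebV TTTCG/3: at [36, 43, 67] ⇒ [39, 46, 70]

All cut coordinates (distinct, sorted): [16, 22, 39, 46, 57, 63, 70, 77, 84]

Fragment lengths:
  16→22: 6 bp
  22→39: 17 bp
  39→46: 7 bp
  46→57: 11 bp
  57→63: 6 bp
  63→70: 7 bp
  70→77: 7 bp
  77→84: 7 bp
  84→16 (wrap): 86-84+16 = 18 bp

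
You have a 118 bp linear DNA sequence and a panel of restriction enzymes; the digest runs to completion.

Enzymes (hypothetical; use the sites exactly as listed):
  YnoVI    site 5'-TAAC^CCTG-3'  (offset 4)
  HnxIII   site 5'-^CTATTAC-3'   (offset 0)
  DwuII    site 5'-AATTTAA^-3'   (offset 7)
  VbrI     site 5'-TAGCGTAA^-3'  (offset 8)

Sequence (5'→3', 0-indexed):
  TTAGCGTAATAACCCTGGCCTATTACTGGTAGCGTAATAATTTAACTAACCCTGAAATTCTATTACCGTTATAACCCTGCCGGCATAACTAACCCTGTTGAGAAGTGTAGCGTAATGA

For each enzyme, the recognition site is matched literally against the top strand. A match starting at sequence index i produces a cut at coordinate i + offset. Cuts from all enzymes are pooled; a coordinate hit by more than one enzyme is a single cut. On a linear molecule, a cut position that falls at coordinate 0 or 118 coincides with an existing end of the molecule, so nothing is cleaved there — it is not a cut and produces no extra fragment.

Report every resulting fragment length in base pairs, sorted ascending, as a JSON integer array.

Scan for sites:
  YnoVI TAACCCTG/4: at [9, 46, 71, 89] ⇒ [13, 50, 75, 93]
  HnxIII CTATTAC/0: at [19, 59] ⇒ [19, 59]
  DwuII AATTTAA/7: at [38] ⇒ [45]
  VbrI TAGCGTAA/8: at [1, 29, 107] ⇒ [9, 37, 115]

Pooled cuts: [9, 13, 19, 37, 45, 50, 59, 75, 93, 115]

Fragments:
  [0,9): 9 bp
  [9,13): 4 bp
  [13,19): 6 bp
  [19,37): 18 bp
  [37,45): 8 bp
  [45,50): 5 bp
  [50,59): 9 bp
  [59,75): 16 bp
  [75,93): 18 bp
  [93,115): 22 bp
  [115,118): 3 bp

[3,4,5,6,8,9,9,16,18,18,22]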